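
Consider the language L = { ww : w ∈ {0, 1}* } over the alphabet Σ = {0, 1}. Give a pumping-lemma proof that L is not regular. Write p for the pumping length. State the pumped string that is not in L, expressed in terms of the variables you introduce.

0^{p+k} 1^p 0^p 1^p

Assume L is regular; let p be its pumping constant.
Take w = 0^p 1^p 0^p 1^p = uu where u = 0^p1^p; then w ∈ L and |w| = 4p ≥ p.
Write w = xyz as guaranteed by the lemma, with |xy| ≤ p and y is nonempty.
Since the first p symbols of w are all 0's and |xy| ≤ p, y lies entirely in the leading 0-block: y = 0^k for some k with 1 ≤ k ≤ p.
Pump with i = 2: xy^2z = 0^{p+k} 1^p 0^p 1^p, of length 4p+k. Suppose this equals vv. The string starts with 0 and ends with 1, so v does too; thus the boundary between the two copies of v is a 1→0 transition. There is exactly one such transition, at position 2p+k, so |v| = 2p+k and |vv| = 4p+2k ≠ 4p+k since k ≥ 1. So xy^2z ∉ L.
This contradicts the pumping lemma, so L is not regular.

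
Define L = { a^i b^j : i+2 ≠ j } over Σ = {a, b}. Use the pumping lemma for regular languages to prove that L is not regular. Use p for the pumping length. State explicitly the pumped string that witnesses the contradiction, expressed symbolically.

Toward a contradiction, assume L is regular with pumping length p.
Choose w = a^p b^{p+p!+2}. Since p ≠ (p+p!+2)-2 = p+p!, w ∈ L; and |w| ≥ p.
By the pumping lemma, w = xyz with |xy| ≤ p and |y| > 0.
Because |xy| ≤ p and w begins with p copies of a, we have y = a^k with 1 ≤ k ≤ p.
Since 1 ≤ k ≤ p, k divides p!; set t = 1 + p!/k. Then xy^t z has p + (p!/k)·k = p + p! copies of a. Now the a-count is p+p! and (b-count)-2 = (p+p!+2)-2 = p+p!, so i+2 ≠ j fails. So xy^t z = a^{p+p!} b^{p+p!+2} ∉ L.
Contradiction. Therefore L is not regular.

a^{p+p!} b^{p+p!+2}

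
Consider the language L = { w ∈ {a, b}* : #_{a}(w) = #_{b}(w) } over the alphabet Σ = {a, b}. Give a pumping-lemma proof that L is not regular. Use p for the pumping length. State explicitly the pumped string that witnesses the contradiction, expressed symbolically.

Assume L is regular; let p be its pumping constant.
Choose w = a^p b^p ∈ L with |w| = 2p ≥ p.
Write w = xyz as guaranteed by the lemma, with |xy| ≤ p and |y| ≥ 1.
The first p characters of w are a's, so xy (and hence y) consists only of a's. Write y = a^k, 1 ≤ k ≤ p.
Pump with i = 2: xy^2z = a^{p+k} b^p has p+k occurrences of a but only p of b. Since k ≥ 1 the counts differ, so xy^2z ∉ L.
This is a contradiction; hence L is not regular.

a^{p+k} b^p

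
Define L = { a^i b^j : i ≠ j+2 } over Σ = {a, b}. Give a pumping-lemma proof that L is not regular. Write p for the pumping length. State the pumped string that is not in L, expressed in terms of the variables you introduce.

Suppose for contradiction that L is regular, and let p be the pumping length.
Choose w = a^p b^{p+p!-2}. Since p ≠ (p+p!-2)+2 = p+p!, w ∈ L; and |w| ≥ p.
By the pumping lemma, w = xyz with |xy| ≤ p and |y| ≥ 1.
Because |xy| ≤ p and w begins with p copies of a, we have y = a^k with 1 ≤ k ≤ p.
Since 1 ≤ k ≤ p, k divides p!; set t = 1 + p!/k. Then xy^t z has p + (p!/k)·k = p + p! copies of a. Now the a-count is p+p! and (b-count)+2 = (p+p!-2)+2 = p+p!, so i ≠ j+2 fails. So xy^t z = a^{p+p!} b^{p+p!-2} ∉ L.
Contradiction. Therefore L is not regular.

a^{p+p!} b^{p+p!-2}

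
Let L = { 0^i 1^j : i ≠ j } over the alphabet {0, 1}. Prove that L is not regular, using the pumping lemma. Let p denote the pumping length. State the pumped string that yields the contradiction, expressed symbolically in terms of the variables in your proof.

0^{p+p!} 1^{p+p!}

Toward a contradiction, assume L is regular with pumping length p.
Choose w = 0^p 1^{p+p!}. Since p ≠ p+p!, w ∈ L; and |w| ≥ p.
Write w = xyz as guaranteed by the lemma, with |xy| ≤ p and |y| > 0.
Since the first p symbols of w are all 0's and |xy| ≤ p, y lies entirely in the leading 0-block: y = 0^k for some k with 1 ≤ k ≤ p.
Since 1 ≤ k ≤ p, k divides p!; set t = 1 + p!/k. Then xy^t z has p + (p!/k)·k = p + p! copies of 0. Now the 0-count equals the 1-count, so i ≠ j fails. So xy^t z = 0^{p+p!} 1^{p+p!} ∉ L.
This contradicts the pumping lemma, so L is not regular.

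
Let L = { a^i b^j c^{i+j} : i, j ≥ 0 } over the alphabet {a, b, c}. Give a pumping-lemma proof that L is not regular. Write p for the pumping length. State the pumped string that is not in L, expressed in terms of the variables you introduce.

a^{p+k} b^p c^{2p}

Assume L is regular; let p be its pumping constant.
Take w = a^p b^p c^{2p} ∈ L (with i=j=p, i+j=2p), |w| = 4p ≥ p.
Write w = xyz as guaranteed by the lemma, with |xy| ≤ p and |y| ≥ 1.
Because |xy| ≤ p and w begins with p copies of a, we have y = a^k with 1 ≤ k ≤ p.
Consider xy^2z = a^{p+k} b^p c^{2p}. Now the a- and b-counts sum to 2p+k, but the c-count is 2p ≠ 2p+k. So xy^2z ∉ L.
This contradicts the pumping lemma, so L is not regular.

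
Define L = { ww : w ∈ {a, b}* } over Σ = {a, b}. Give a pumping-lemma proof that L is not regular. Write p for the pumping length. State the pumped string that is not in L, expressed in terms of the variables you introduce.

Suppose for contradiction that L is regular, and let p be the pumping length.
Take w = a^p b^p a^p b^p = uu where u = a^pb^p; then w ∈ L and |w| = 4p ≥ p.
The pumping lemma gives a decomposition w = xyz where |xy| ≤ p and y is nonempty.
Since the first p symbols of w are all a's and |xy| ≤ p, y lies entirely in the leading a-block: y = a^k for some k with 1 ≤ k ≤ p.
Pump with i = 2: xy^2z = a^{p+k} b^p a^p b^p, of length 4p+k. Suppose this equals vv. The string starts with a and ends with b, so v does too; thus the boundary between the two copies of v is a b→a transition. There is exactly one such transition, at position 2p+k, so |v| = 2p+k and |vv| = 4p+2k ≠ 4p+k since k ≥ 1. So xy^2z ∉ L.
This contradicts the pumping lemma, so L is not regular.

a^{p+k} b^p a^p b^p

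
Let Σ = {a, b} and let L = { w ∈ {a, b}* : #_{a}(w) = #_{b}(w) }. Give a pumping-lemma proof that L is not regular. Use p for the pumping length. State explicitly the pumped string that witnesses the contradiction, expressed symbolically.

a^{p+k} b^p

Toward a contradiction, assume L is regular with pumping length p.
Choose w = a^p b^p ∈ L with |w| = 2p ≥ p.
The pumping lemma gives a decomposition w = xyz where |xy| ≤ p and y is nonempty.
The first p characters of w are a's, so xy (and hence y) consists only of a's. Write y = a^k, 1 ≤ k ≤ p.
Pump with i = 2: xy^2z = a^{p+k} b^p has p+k occurrences of a but only p of b. Since k ≥ 1 the counts differ, so xy^2z ∉ L.
This contradicts the pumping lemma, so L is not regular.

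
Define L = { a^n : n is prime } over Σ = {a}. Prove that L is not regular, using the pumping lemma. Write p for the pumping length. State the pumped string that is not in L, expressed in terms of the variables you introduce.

a^{q(1+k)}

Assume L is regular. Let p be the pumping length given by the pumping lemma.
Let q be a prime with q ≥ p+2 (infinitely many primes exist), and take w = a^q ∈ L with |w| = q ≥ p.
The pumping lemma gives a decomposition w = xyz where |xy| ≤ p and |y| ≥ 1.
Then y = a^k for some k with 1 ≤ k ≤ p.
Since 1 ≤ k ≤ p, |xz| = q-k. Pump with i = q+1: |xy^{q+1}z| = (q-k)+(q+1)k = q+qk = q(1+k), which is composite (both factors ≥ 2). So xy^{q+1}z = a^{q(1+k)} ∉ L.
Contradiction. Therefore L is not regular.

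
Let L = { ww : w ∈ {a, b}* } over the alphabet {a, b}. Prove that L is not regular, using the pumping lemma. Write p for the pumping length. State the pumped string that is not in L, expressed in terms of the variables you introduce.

Toward a contradiction, assume L is regular with pumping length p.
Take w = a^p b^p a^p b^p = uu where u = a^pb^p; then w ∈ L and |w| = 4p ≥ p.
Write w = xyz as guaranteed by the lemma, with |xy| ≤ p and |y| > 0.
Since the first p symbols of w are all a's and |xy| ≤ p, y lies entirely in the leading a-block: y = a^k for some k with 1 ≤ k ≤ p.
Pump with i = 2: xy^2z = a^{p+k} b^p a^p b^p, of length 4p+k. Suppose this equals vv. The string starts with a and ends with b, so v does too; thus the boundary between the two copies of v is a b→a transition. There is exactly one such transition, at position 2p+k, so |v| = 2p+k and |vv| = 4p+2k ≠ 4p+k since k ≥ 1. So xy^2z ∉ L.
This contradicts the pumping lemma, so L is not regular.

a^{p+k} b^p a^p b^p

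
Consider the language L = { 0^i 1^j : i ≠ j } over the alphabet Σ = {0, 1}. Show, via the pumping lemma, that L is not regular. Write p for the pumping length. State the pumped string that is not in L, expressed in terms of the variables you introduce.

Assume L is regular; let p be its pumping constant.
Choose w = 0^p 1^{p+p!}. Since p ≠ p+p!, w ∈ L; and |w| ≥ p.
By the pumping lemma, w = xyz with |xy| ≤ p and |y| ≥ 1.
Because |xy| ≤ p and w begins with p copies of 0, we have y = 0^k with 1 ≤ k ≤ p.
Since 1 ≤ k ≤ p, k divides p!; set t = 1 + p!/k. Then xy^t z has p + (p!/k)·k = p + p! copies of 0. Now the 0-count equals the 1-count, so i ≠ j fails. So xy^t z = 0^{p+p!} 1^{p+p!} ∉ L.
Contradiction. Therefore L is not regular.

0^{p+p!} 1^{p+p!}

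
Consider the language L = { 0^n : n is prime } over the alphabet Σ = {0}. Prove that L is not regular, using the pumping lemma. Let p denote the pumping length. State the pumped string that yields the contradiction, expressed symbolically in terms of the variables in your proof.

0^{q(1+k)}

Assume L is regular; let p be its pumping constant.
Let q be a prime with q ≥ p+2 (infinitely many primes exist), and take w = 0^q ∈ L with |w| = q ≥ p.
The pumping lemma gives a decomposition w = xyz where |xy| ≤ p and y is nonempty.
Then y = 0^k for some k with 1 ≤ k ≤ p.
Since 1 ≤ k ≤ p, |xz| = q-k. Pump with i = q+1: |xy^{q+1}z| = (q-k)+(q+1)k = q+qk = q(1+k), which is composite (both factors ≥ 2). So xy^{q+1}z = 0^{q(1+k)} ∉ L.
Contradiction. Therefore L is not regular.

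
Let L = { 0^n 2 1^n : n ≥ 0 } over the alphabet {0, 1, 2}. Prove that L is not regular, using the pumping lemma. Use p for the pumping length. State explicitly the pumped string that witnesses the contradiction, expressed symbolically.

Assume L is regular; let p be its pumping constant.
Take w = 0^p 2 1^p ∈ L with |w| = 2p+1 ≥ p.
By the pumping lemma, w = xyz with |xy| ≤ p and |y| ≥ 1.
The first p characters of w are 0's, so xy (and hence y) consists only of 0's. Write y = 0^k, 1 ≤ k ≤ p.
Pump with i = 2: xy^2z = 0^{p+k} 2 1^p, which would require p+k = p. But k ≥ 1, so xy^2z ∉ L.
This is a contradiction; hence L is not regular.

0^{p+k} 2 1^p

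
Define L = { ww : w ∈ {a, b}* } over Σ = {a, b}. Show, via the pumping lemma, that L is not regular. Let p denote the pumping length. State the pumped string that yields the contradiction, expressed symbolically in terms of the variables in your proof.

a^{p+k} b^p a^p b^p

Suppose for contradiction that L is regular, and let p be the pumping length.
Take w = a^p b^p a^p b^p = uu where u = a^pb^p; then w ∈ L and |w| = 4p ≥ p.
The pumping lemma gives a decomposition w = xyz where |xy| ≤ p and |y| > 0.
Because |xy| ≤ p and w begins with p copies of a, we have y = a^k with 1 ≤ k ≤ p.
Pump with i = 2: xy^2z = a^{p+k} b^p a^p b^p, of length 4p+k. Suppose this equals vv. The string starts with a and ends with b, so v does too; thus the boundary between the two copies of v is a b→a transition. There is exactly one such transition, at position 2p+k, so |v| = 2p+k and |vv| = 4p+2k ≠ 4p+k since k ≥ 1. So xy^2z ∉ L.
This is a contradiction; hence L is not regular.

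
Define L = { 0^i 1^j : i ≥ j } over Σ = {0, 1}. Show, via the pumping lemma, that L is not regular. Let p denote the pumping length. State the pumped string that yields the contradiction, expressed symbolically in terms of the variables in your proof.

Assume L is regular. Let p be the pumping length given by the pumping lemma.
Choose w = 0^p 1^p ∈ L, with |w| = 2p ≥ p.
The pumping lemma gives a decomposition w = xyz where |xy| ≤ p and |y| > 0.
Because |xy| ≤ p and w begins with p copies of 0, we have y = 0^k with 1 ≤ k ≤ p.
Consider xy^0z = xz = 0^{p-k} 1^p. Since k ≥ 1, the 0-count p-k is less than p, so i ≥ j fails; thus xz ∉ L.
This contradicts the pumping lemma, so L is not regular.

0^{p-k} 1^p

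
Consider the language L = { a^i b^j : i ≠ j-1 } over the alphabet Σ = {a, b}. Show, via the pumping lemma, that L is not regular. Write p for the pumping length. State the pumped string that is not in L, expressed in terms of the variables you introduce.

a^{p+p!} b^{p+p!+1}

Suppose for contradiction that L is regular, and let p be the pumping length.
Choose w = a^p b^{p+p!+1}. Since p ≠ (p+p!+1)-1 = p+p!, w ∈ L; and |w| ≥ p.
The pumping lemma gives a decomposition w = xyz where |xy| ≤ p and y is nonempty.
The first p characters of w are a's, so xy (and hence y) consists only of a's. Write y = a^k, 1 ≤ k ≤ p.
Since 1 ≤ k ≤ p, k divides p!; set t = 1 + p!/k. Then xy^t z has p + (p!/k)·k = p + p! copies of a. Now the a-count is p+p! and (b-count)-1 = (p+p!+1)-1 = p+p!, so i ≠ j-1 fails. So xy^t z = a^{p+p!} b^{p+p!+1} ∉ L.
This is a contradiction; hence L is not regular.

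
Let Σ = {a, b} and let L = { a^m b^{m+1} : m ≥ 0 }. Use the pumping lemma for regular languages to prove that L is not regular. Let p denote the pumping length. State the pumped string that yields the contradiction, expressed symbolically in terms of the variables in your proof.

a^{p+k} b^{p+1}

Assume L is regular. Let p be the pumping length given by the pumping lemma.
Choose w = a^p b^{p+1}, which is in L with |w| = 2p+1 ≥ p.
Write w = xyz as guaranteed by the lemma, with |xy| ≤ p and |y| > 0.
Since the first p symbols of w are all a's and |xy| ≤ p, y lies entirely in the leading a-block: y = a^k for some k with 1 ≤ k ≤ p.
Pump with i = 2: xy^2z = a^{p+k} b^{p+1}. For this to lie in L we would need p+1 = (p+k)+1, which forces k = 0. But k ≥ 1, so xy^2z ∉ L.
Contradiction. Therefore L is not regular.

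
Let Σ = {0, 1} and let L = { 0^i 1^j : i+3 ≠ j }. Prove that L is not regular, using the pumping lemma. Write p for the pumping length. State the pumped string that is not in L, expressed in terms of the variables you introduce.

0^{p+p!} 1^{p+p!+3}

Assume L is regular. Let p be the pumping length given by the pumping lemma.
Choose w = 0^p 1^{p+p!+3}. Since p ≠ (p+p!+3)-3 = p+p!, w ∈ L; and |w| ≥ p.
Write w = xyz as guaranteed by the lemma, with |xy| ≤ p and y is nonempty.
The first p characters of w are 0's, so xy (and hence y) consists only of 0's. Write y = 0^k, 1 ≤ k ≤ p.
Since 1 ≤ k ≤ p, k divides p!; set t = 1 + p!/k. Then xy^t z has p + (p!/k)·k = p + p! copies of 0. Now the 0-count is p+p! and (1-count)-3 = (p+p!+3)-3 = p+p!, so i+3 ≠ j fails. So xy^t z = 0^{p+p!} 1^{p+p!+3} ∉ L.
Contradiction. Therefore L is not regular.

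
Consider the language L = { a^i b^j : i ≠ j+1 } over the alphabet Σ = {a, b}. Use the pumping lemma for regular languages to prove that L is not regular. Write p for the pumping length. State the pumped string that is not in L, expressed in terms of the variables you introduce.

a^{p+p!} b^{p+p!-1}

Suppose for contradiction that L is regular, and let p be the pumping length.
Choose w = a^p b^{p+p!-1}. Since p ≠ (p+p!-1)+1 = p+p!, w ∈ L; and |w| ≥ p.
The pumping lemma gives a decomposition w = xyz where |xy| ≤ p and y is nonempty.
Since the first p symbols of w are all a's and |xy| ≤ p, y lies entirely in the leading a-block: y = a^k for some k with 1 ≤ k ≤ p.
Since 1 ≤ k ≤ p, k divides p!; set t = 1 + p!/k. Then xy^t z has p + (p!/k)·k = p + p! copies of a. Now the a-count is p+p! and (b-count)+1 = (p+p!-1)+1 = p+p!, so i ≠ j+1 fails. So xy^t z = a^{p+p!} b^{p+p!-1} ∉ L.
Contradiction. Therefore L is not regular.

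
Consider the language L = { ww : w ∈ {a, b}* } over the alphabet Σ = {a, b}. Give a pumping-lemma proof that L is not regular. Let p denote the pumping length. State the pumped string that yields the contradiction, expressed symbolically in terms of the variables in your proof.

a^{p+k} b^p a^p b^p

Toward a contradiction, assume L is regular with pumping length p.
Take w = a^p b^p a^p b^p = uu where u = a^pb^p; then w ∈ L and |w| = 4p ≥ p.
The pumping lemma gives a decomposition w = xyz where |xy| ≤ p and |y| > 0.
The first p characters of w are a's, so xy (and hence y) consists only of a's. Write y = a^k, 1 ≤ k ≤ p.
Pump with i = 2: xy^2z = a^{p+k} b^p a^p b^p, of length 4p+k. Suppose this equals vv. The string starts with a and ends with b, so v does too; thus the boundary between the two copies of v is a b→a transition. There is exactly one such transition, at position 2p+k, so |v| = 2p+k and |vv| = 4p+2k ≠ 4p+k since k ≥ 1. So xy^2z ∉ L.
This contradicts the pumping lemma, so L is not regular.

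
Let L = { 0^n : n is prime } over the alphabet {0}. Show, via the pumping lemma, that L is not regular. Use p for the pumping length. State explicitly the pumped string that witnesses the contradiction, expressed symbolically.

0^{q(1+k)}

Suppose for contradiction that L is regular, and let p be the pumping length.
Let q be a prime with q ≥ p+2 (infinitely many primes exist), and take w = 0^q ∈ L with |w| = q ≥ p.
Write w = xyz as guaranteed by the lemma, with |xy| ≤ p and y is nonempty.
Then y = 0^k for some k with 1 ≤ k ≤ p.
Since 1 ≤ k ≤ p, |xz| = q-k. Pump with i = q+1: |xy^{q+1}z| = (q-k)+(q+1)k = q+qk = q(1+k), which is composite (both factors ≥ 2). So xy^{q+1}z = 0^{q(1+k)} ∉ L.
Contradiction. Therefore L is not regular.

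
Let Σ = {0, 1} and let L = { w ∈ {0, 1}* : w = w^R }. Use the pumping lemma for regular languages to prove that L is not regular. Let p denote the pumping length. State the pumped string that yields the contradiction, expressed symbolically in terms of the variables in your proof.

Assume L is regular. Let p be the pumping length given by the pumping lemma.
Take w = 0^p 1 0^p, a palindrome of length 2p+1 ≥ p.
Write w = xyz as guaranteed by the lemma, with |xy| ≤ p and |y| ≥ 1.
The first p characters of w are 0's, so xy (and hence y) consists only of 0's. Write y = 0^k, 1 ≤ k ≤ p.
Pump with i = 2: xy^2z = 0^{p+k} 1 0^p. Its reverse is 0^p 1 0^{p+k}, which differs from xy^2z since k ≥ 1. So xy^2z is not a palindrome and xy^2z ∉ L.
This is a contradiction; hence L is not regular.

0^{p+k} 1 0^p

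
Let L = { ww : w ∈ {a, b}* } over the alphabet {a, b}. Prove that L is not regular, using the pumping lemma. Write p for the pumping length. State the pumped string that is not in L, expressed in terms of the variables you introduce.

Assume L is regular; let p be its pumping constant.
Take w = a^p b^p a^p b^p = uu where u = a^pb^p; then w ∈ L and |w| = 4p ≥ p.
The pumping lemma gives a decomposition w = xyz where |xy| ≤ p and y is nonempty.
Since the first p symbols of w are all a's and |xy| ≤ p, y lies entirely in the leading a-block: y = a^k for some k with 1 ≤ k ≤ p.
Pump with i = 2: xy^2z = a^{p+k} b^p a^p b^p, of length 4p+k. Suppose this equals vv. The string starts with a and ends with b, so v does too; thus the boundary between the two copies of v is a b→a transition. There is exactly one such transition, at position 2p+k, so |v| = 2p+k and |vv| = 4p+2k ≠ 4p+k since k ≥ 1. So xy^2z ∉ L.
This is a contradiction; hence L is not regular.

a^{p+k} b^p a^p b^p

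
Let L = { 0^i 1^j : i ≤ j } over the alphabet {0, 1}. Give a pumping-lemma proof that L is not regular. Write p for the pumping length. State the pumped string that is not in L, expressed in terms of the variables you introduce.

Assume L is regular; let p be its pumping constant.
Choose w = 0^p 1^p ∈ L, with |w| = 2p ≥ p.
The pumping lemma gives a decomposition w = xyz where |xy| ≤ p and |y| ≥ 1.
Since the first p symbols of w are all 0's and |xy| ≤ p, y lies entirely in the leading 0-block: y = 0^k for some k with 1 ≤ k ≤ p.
Consider xy^2z = 0^{p+k} 1^p. Since k ≥ 1, the 0-count p+k exceeds the 1-count p, so i ≤ j fails; thus xy^2z ∉ L.
Contradiction. Therefore L is not regular.

0^{p+k} 1^p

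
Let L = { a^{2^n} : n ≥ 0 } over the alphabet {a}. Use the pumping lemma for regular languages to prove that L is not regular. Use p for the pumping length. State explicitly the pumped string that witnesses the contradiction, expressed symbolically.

a^{2^p+k}

Assume L is regular. Let p be the pumping length given by the pumping lemma.
Take w = a^{2^p} ∈ L with |w| = 2^p ≥ p.
By the pumping lemma, w = xyz with |xy| ≤ p and y is nonempty.
Then y = a^k for some k with 1 ≤ k ≤ p.
Pump with i = 2: xy^2z = a^{2^p+k}. Since 1 ≤ k ≤ p < 2^p, we have 2^p < 2^p+k < 2^{p+1}, so 2^p+k is not a power of 2. So xy^2z ∉ L.
This is a contradiction; hence L is not regular.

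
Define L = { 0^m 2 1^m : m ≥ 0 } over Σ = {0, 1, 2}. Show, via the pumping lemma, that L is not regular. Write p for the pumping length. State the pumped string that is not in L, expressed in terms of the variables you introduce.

0^{p+k} 2 1^p

Assume L is regular; let p be its pumping constant.
Take w = 0^p 2 1^p ∈ L with |w| = 2p+1 ≥ p.
Write w = xyz as guaranteed by the lemma, with |xy| ≤ p and |y| ≥ 1.
Since the first p symbols of w are all 0's and |xy| ≤ p, y lies entirely in the leading 0-block: y = 0^k for some k with 1 ≤ k ≤ p.
Pump with i = 2: xy^2z = 0^{p+k} 2 1^p, which would require p+k = p. But k ≥ 1, so xy^2z ∉ L.
This is a contradiction; hence L is not regular.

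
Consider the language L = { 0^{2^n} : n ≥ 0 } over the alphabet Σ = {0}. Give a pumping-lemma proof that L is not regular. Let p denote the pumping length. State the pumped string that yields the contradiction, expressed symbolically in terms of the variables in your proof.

Assume L is regular; let p be its pumping constant.
Take w = 0^{2^p} ∈ L with |w| = 2^p ≥ p.
Write w = xyz as guaranteed by the lemma, with |xy| ≤ p and |y| > 0.
Then y = 0^k for some k with 1 ≤ k ≤ p.
Pump with i = 2: xy^2z = 0^{2^p+k}. Since 1 ≤ k ≤ p < 2^p, we have 2^p < 2^p+k < 2^{p+1}, so 2^p+k is not a power of 2. So xy^2z ∉ L.
This is a contradiction; hence L is not regular.

0^{2^p+k}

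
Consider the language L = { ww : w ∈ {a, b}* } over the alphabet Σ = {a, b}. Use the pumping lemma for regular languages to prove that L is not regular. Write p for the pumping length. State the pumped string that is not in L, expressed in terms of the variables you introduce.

Suppose for contradiction that L is regular, and let p be the pumping length.
Take w = a^p b^p a^p b^p = uu where u = a^pb^p; then w ∈ L and |w| = 4p ≥ p.
The pumping lemma gives a decomposition w = xyz where |xy| ≤ p and y is nonempty.
Because |xy| ≤ p and w begins with p copies of a, we have y = a^k with 1 ≤ k ≤ p.
Pump with i = 2: xy^2z = a^{p+k} b^p a^p b^p, of length 4p+k. Suppose this equals vv. The string starts with a and ends with b, so v does too; thus the boundary between the two copies of v is a b→a transition. There is exactly one such transition, at position 2p+k, so |v| = 2p+k and |vv| = 4p+2k ≠ 4p+k since k ≥ 1. So xy^2z ∉ L.
This is a contradiction; hence L is not regular.

a^{p+k} b^p a^p b^p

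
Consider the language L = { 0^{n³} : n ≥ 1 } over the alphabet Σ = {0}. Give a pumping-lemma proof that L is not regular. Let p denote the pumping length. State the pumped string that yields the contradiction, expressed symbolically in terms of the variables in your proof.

0^{p³+k}

Assume L is regular; let p be its pumping constant.
Take w = 0^{p³} ∈ L with |w| = p³ ≥ p.
The pumping lemma gives a decomposition w = xyz where |xy| ≤ p and y is nonempty.
Then y = 0^k for some k with 1 ≤ k ≤ p.
Pump with i = 2: xy^2z = 0^{p³+k}. Since 1 ≤ k ≤ p, p³ < p³+k ≤ p³+p < p³+3p²+3p+1 = (p+1)³, so p³+k is not a perfect cube. So xy^2z ∉ L.
This contradicts the pumping lemma, so L is not regular.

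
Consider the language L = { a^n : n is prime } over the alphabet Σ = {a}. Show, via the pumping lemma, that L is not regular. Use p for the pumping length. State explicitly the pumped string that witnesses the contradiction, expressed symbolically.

Assume L is regular; let p be its pumping constant.
Let q be a prime with q ≥ p+2 (infinitely many primes exist), and take w = a^q ∈ L with |w| = q ≥ p.
Write w = xyz as guaranteed by the lemma, with |xy| ≤ p and y is nonempty.
Then y = a^k for some k with 1 ≤ k ≤ p.
Since 1 ≤ k ≤ p, |xz| = q-k. Pump with i = q+1: |xy^{q+1}z| = (q-k)+(q+1)k = q+qk = q(1+k), which is composite (both factors ≥ 2). So xy^{q+1}z = a^{q(1+k)} ∉ L.
This is a contradiction; hence L is not regular.

a^{q(1+k)}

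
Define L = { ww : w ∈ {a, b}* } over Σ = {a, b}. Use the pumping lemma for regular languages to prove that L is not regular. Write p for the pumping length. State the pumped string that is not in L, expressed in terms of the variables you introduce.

Assume L is regular. Let p be the pumping length given by the pumping lemma.
Take w = a^p b^p a^p b^p = uu where u = a^pb^p; then w ∈ L and |w| = 4p ≥ p.
By the pumping lemma, w = xyz with |xy| ≤ p and |y| > 0.
The first p characters of w are a's, so xy (and hence y) consists only of a's. Write y = a^k, 1 ≤ k ≤ p.
Pump with i = 2: xy^2z = a^{p+k} b^p a^p b^p, of length 4p+k. Suppose this equals vv. The string starts with a and ends with b, so v does too; thus the boundary between the two copies of v is a b→a transition. There is exactly one such transition, at position 2p+k, so |v| = 2p+k and |vv| = 4p+2k ≠ 4p+k since k ≥ 1. So xy^2z ∉ L.
Contradiction. Therefore L is not regular.

a^{p+k} b^p a^p b^p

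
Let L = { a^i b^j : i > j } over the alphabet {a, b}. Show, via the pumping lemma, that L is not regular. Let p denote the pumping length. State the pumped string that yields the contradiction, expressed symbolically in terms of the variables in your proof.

a^{p+1-k} b^p

Assume L is regular; let p be its pumping constant.
Choose w = a^{p+1} b^p ∈ L, with |w| = 2p+1 ≥ p.
By the pumping lemma, w = xyz with |xy| ≤ p and y is nonempty.
The first p characters of w are a's, so xy (and hence y) consists only of a's. Write y = a^k, 1 ≤ k ≤ p.
Consider xy^0z = xz = a^{p+1-k} b^p. Since k ≥ 1, the a-count p+1-k is at most p, so i > j fails; thus xz ∉ L.
Contradiction. Therefore L is not regular.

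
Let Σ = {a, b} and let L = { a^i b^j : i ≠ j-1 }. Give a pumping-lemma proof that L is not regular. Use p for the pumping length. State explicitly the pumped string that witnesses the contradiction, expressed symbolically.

a^{p+p!} b^{p+p!+1}

Toward a contradiction, assume L is regular with pumping length p.
Choose w = a^p b^{p+p!+1}. Since p ≠ (p+p!+1)-1 = p+p!, w ∈ L; and |w| ≥ p.
The pumping lemma gives a decomposition w = xyz where |xy| ≤ p and |y| > 0.
The first p characters of w are a's, so xy (and hence y) consists only of a's. Write y = a^k, 1 ≤ k ≤ p.
Since 1 ≤ k ≤ p, k divides p!; set t = 1 + p!/k. Then xy^t z has p + (p!/k)·k = p + p! copies of a. Now the a-count is p+p! and (b-count)-1 = (p+p!+1)-1 = p+p!, so i ≠ j-1 fails. So xy^t z = a^{p+p!} b^{p+p!+1} ∉ L.
This is a contradiction; hence L is not regular.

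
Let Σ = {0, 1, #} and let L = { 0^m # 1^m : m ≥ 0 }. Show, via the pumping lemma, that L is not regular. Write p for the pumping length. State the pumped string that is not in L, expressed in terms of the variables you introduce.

0^{p+k} # 1^p

Suppose for contradiction that L is regular, and let p be the pumping length.
Take w = 0^p # 1^p ∈ L with |w| = 2p+1 ≥ p.
Write w = xyz as guaranteed by the lemma, with |xy| ≤ p and |y| > 0.
The first p characters of w are 0's, so xy (and hence y) consists only of 0's. Write y = 0^k, 1 ≤ k ≤ p.
Pump with i = 2: xy^2z = 0^{p+k} # 1^p, which would require p+k = p. But k ≥ 1, so xy^2z ∉ L.
This contradicts the pumping lemma, so L is not regular.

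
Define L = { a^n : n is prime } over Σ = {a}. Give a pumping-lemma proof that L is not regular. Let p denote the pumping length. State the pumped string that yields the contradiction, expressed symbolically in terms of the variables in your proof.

a^{q(1+k)}

Suppose for contradiction that L is regular, and let p be the pumping length.
Let q be a prime with q ≥ p+2 (infinitely many primes exist), and take w = a^q ∈ L with |w| = q ≥ p.
By the pumping lemma, w = xyz with |xy| ≤ p and |y| > 0.
Then y = a^k for some k with 1 ≤ k ≤ p.
Since 1 ≤ k ≤ p, |xz| = q-k. Pump with i = q+1: |xy^{q+1}z| = (q-k)+(q+1)k = q+qk = q(1+k), which is composite (both factors ≥ 2). So xy^{q+1}z = a^{q(1+k)} ∉ L.
This is a contradiction; hence L is not regular.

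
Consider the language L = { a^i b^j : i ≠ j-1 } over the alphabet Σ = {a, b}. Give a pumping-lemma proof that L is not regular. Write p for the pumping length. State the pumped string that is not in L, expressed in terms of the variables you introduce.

a^{p+p!} b^{p+p!+1}

Toward a contradiction, assume L is regular with pumping length p.
Choose w = a^p b^{p+p!+1}. Since p ≠ (p+p!+1)-1 = p+p!, w ∈ L; and |w| ≥ p.
Write w = xyz as guaranteed by the lemma, with |xy| ≤ p and y is nonempty.
The first p characters of w are a's, so xy (and hence y) consists only of a's. Write y = a^k, 1 ≤ k ≤ p.
Since 1 ≤ k ≤ p, k divides p!; set t = 1 + p!/k. Then xy^t z has p + (p!/k)·k = p + p! copies of a. Now the a-count is p+p! and (b-count)-1 = (p+p!+1)-1 = p+p!, so i ≠ j-1 fails. So xy^t z = a^{p+p!} b^{p+p!+1} ∉ L.
This contradicts the pumping lemma, so L is not regular.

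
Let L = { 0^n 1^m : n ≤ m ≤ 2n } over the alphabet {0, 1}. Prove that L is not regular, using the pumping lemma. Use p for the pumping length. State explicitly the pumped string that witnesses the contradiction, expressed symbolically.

0^{p+k} 1^p

Assume L is regular. Let p be the pumping length given by the pumping lemma.
Take w = 0^p 1^p ∈ L (since p ≤ p ≤ 2p), with |w| = 2p ≥ p.
The pumping lemma gives a decomposition w = xyz where |xy| ≤ p and y is nonempty.
Because |xy| ≤ p and w begins with p copies of 0, we have y = 0^k with 1 ≤ k ≤ p.
Pump with i = 2: xy^2z = 0^{p+k} 1^p. Now n = p+k > p = m, so the condition n ≤ m fails. Thus xy^2z ∉ L.
This is a contradiction; hence L is not regular.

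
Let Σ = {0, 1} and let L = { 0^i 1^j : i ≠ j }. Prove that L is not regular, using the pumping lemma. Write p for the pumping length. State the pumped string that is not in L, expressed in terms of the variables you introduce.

Toward a contradiction, assume L is regular with pumping length p.
Choose w = 0^p 1^{p+p!}. Since p ≠ p+p!, w ∈ L; and |w| ≥ p.
The pumping lemma gives a decomposition w = xyz where |xy| ≤ p and |y| ≥ 1.
The first p characters of w are 0's, so xy (and hence y) consists only of 0's. Write y = 0^k, 1 ≤ k ≤ p.
Since 1 ≤ k ≤ p, k divides p!; set t = 1 + p!/k. Then xy^t z has p + (p!/k)·k = p + p! copies of 0. Now the 0-count equals the 1-count, so i ≠ j fails. So xy^t z = 0^{p+p!} 1^{p+p!} ∉ L.
Contradiction. Therefore L is not regular.

0^{p+p!} 1^{p+p!}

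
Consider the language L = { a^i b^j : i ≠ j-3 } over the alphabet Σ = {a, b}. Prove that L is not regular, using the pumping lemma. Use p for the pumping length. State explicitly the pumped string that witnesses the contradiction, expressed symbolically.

a^{p+p!} b^{p+p!+3}

Assume L is regular. Let p be the pumping length given by the pumping lemma.
Choose w = a^p b^{p+p!+3}. Since p ≠ (p+p!+3)-3 = p+p!, w ∈ L; and |w| ≥ p.
The pumping lemma gives a decomposition w = xyz where |xy| ≤ p and y is nonempty.
Because |xy| ≤ p and w begins with p copies of a, we have y = a^k with 1 ≤ k ≤ p.
Since 1 ≤ k ≤ p, k divides p!; set t = 1 + p!/k. Then xy^t z has p + (p!/k)·k = p + p! copies of a. Now the a-count is p+p! and (b-count)-3 = (p+p!+3)-3 = p+p!, so i ≠ j-3 fails. So xy^t z = a^{p+p!} b^{p+p!+3} ∉ L.
This is a contradiction; hence L is not regular.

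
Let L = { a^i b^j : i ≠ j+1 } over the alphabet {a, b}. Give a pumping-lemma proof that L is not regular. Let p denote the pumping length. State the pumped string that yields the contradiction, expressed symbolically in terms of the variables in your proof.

Toward a contradiction, assume L is regular with pumping length p.
Choose w = a^p b^{p+p!-1}. Since p ≠ (p+p!-1)+1 = p+p!, w ∈ L; and |w| ≥ p.
The pumping lemma gives a decomposition w = xyz where |xy| ≤ p and y is nonempty.
Because |xy| ≤ p and w begins with p copies of a, we have y = a^k with 1 ≤ k ≤ p.
Since 1 ≤ k ≤ p, k divides p!; set t = 1 + p!/k. Then xy^t z has p + (p!/k)·k = p + p! copies of a. Now the a-count is p+p! and (b-count)+1 = (p+p!-1)+1 = p+p!, so i ≠ j+1 fails. So xy^t z = a^{p+p!} b^{p+p!-1} ∉ L.
Contradiction. Therefore L is not regular.

a^{p+p!} b^{p+p!-1}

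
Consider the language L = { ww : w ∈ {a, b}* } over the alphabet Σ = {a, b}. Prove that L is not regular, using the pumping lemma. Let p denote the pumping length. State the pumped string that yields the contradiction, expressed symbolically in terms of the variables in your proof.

Assume L is regular; let p be its pumping constant.
Take w = a^p b^p a^p b^p = uu where u = a^pb^p; then w ∈ L and |w| = 4p ≥ p.
Write w = xyz as guaranteed by the lemma, with |xy| ≤ p and |y| ≥ 1.
Because |xy| ≤ p and w begins with p copies of a, we have y = a^k with 1 ≤ k ≤ p.
Pump with i = 2: xy^2z = a^{p+k} b^p a^p b^p, of length 4p+k. Suppose this equals vv. The string starts with a and ends with b, so v does too; thus the boundary between the two copies of v is a b→a transition. There is exactly one such transition, at position 2p+k, so |v| = 2p+k and |vv| = 4p+2k ≠ 4p+k since k ≥ 1. So xy^2z ∉ L.
Contradiction. Therefore L is not regular.

a^{p+k} b^p a^p b^p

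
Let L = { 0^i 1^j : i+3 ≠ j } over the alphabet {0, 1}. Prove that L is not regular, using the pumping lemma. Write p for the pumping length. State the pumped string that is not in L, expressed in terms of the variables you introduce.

0^{p+p!} 1^{p+p!+3}

Assume L is regular. Let p be the pumping length given by the pumping lemma.
Choose w = 0^p 1^{p+p!+3}. Since p ≠ (p+p!+3)-3 = p+p!, w ∈ L; and |w| ≥ p.
By the pumping lemma, w = xyz with |xy| ≤ p and y is nonempty.
Because |xy| ≤ p and w begins with p copies of 0, we have y = 0^k with 1 ≤ k ≤ p.
Since 1 ≤ k ≤ p, k divides p!; set t = 1 + p!/k. Then xy^t z has p + (p!/k)·k = p + p! copies of 0. Now the 0-count is p+p! and (1-count)-3 = (p+p!+3)-3 = p+p!, so i+3 ≠ j fails. So xy^t z = 0^{p+p!} 1^{p+p!+3} ∉ L.
This contradicts the pumping lemma, so L is not regular.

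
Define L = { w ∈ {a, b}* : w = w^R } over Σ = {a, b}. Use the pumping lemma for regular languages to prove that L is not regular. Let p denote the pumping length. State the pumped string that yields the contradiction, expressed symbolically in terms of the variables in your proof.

a^{p+k} b a^p

Assume L is regular. Let p be the pumping length given by the pumping lemma.
Take w = a^p b a^p, a palindrome of length 2p+1 ≥ p.
By the pumping lemma, w = xyz with |xy| ≤ p and |y| ≥ 1.
The first p characters of w are a's, so xy (and hence y) consists only of a's. Write y = a^k, 1 ≤ k ≤ p.
Pump with i = 2: xy^2z = a^{p+k} b a^p. Its reverse is a^p b a^{p+k}, which differs from xy^2z since k ≥ 1. So xy^2z is not a palindrome and xy^2z ∉ L.
Contradiction. Therefore L is not regular.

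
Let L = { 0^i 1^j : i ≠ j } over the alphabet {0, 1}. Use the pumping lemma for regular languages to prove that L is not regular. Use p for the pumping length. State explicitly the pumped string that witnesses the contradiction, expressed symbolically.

Assume L is regular. Let p be the pumping length given by the pumping lemma.
Choose w = 0^p 1^{p+p!}. Since p ≠ p+p!, w ∈ L; and |w| ≥ p.
Write w = xyz as guaranteed by the lemma, with |xy| ≤ p and |y| > 0.
Because |xy| ≤ p and w begins with p copies of 0, we have y = 0^k with 1 ≤ k ≤ p.
Since 1 ≤ k ≤ p, k divides p!; set t = 1 + p!/k. Then xy^t z has p + (p!/k)·k = p + p! copies of 0. Now the 0-count equals the 1-count, so i ≠ j fails. So xy^t z = 0^{p+p!} 1^{p+p!} ∉ L.
This contradicts the pumping lemma, so L is not regular.

0^{p+p!} 1^{p+p!}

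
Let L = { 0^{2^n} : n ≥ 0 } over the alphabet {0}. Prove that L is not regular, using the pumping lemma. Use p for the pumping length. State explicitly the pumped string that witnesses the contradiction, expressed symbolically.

Assume L is regular. Let p be the pumping length given by the pumping lemma.
Take w = 0^{2^p} ∈ L with |w| = 2^p ≥ p.
By the pumping lemma, w = xyz with |xy| ≤ p and y is nonempty.
Then y = 0^k for some k with 1 ≤ k ≤ p.
Pump with i = 2: xy^2z = 0^{2^p+k}. Since 1 ≤ k ≤ p < 2^p, we have 2^p < 2^p+k < 2^{p+1}, so 2^p+k is not a power of 2. So xy^2z ∉ L.
This is a contradiction; hence L is not regular.

0^{2^p+k}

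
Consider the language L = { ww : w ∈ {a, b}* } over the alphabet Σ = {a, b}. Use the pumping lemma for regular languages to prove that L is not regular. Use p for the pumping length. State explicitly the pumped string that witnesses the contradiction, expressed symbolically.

a^{p+k} b^p a^p b^p

Assume L is regular. Let p be the pumping length given by the pumping lemma.
Take w = a^p b^p a^p b^p = uu where u = a^pb^p; then w ∈ L and |w| = 4p ≥ p.
The pumping lemma gives a decomposition w = xyz where |xy| ≤ p and |y| > 0.
The first p characters of w are a's, so xy (and hence y) consists only of a's. Write y = a^k, 1 ≤ k ≤ p.
Pump with i = 2: xy^2z = a^{p+k} b^p a^p b^p, of length 4p+k. Suppose this equals vv. The string starts with a and ends with b, so v does too; thus the boundary between the two copies of v is a b→a transition. There is exactly one such transition, at position 2p+k, so |v| = 2p+k and |vv| = 4p+2k ≠ 4p+k since k ≥ 1. So xy^2z ∉ L.
This is a contradiction; hence L is not regular.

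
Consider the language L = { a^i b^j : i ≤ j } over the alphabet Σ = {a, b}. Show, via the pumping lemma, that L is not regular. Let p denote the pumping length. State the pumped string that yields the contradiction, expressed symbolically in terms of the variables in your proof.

a^{p+k} b^p

Assume L is regular; let p be its pumping constant.
Choose w = a^p b^p ∈ L, with |w| = 2p ≥ p.
Write w = xyz as guaranteed by the lemma, with |xy| ≤ p and |y| > 0.
The first p characters of w are a's, so xy (and hence y) consists only of a's. Write y = a^k, 1 ≤ k ≤ p.
Consider xy^2z = a^{p+k} b^p. Since k ≥ 1, the a-count p+k exceeds the b-count p, so i ≤ j fails; thus xy^2z ∉ L.
This contradicts the pumping lemma, so L is not regular.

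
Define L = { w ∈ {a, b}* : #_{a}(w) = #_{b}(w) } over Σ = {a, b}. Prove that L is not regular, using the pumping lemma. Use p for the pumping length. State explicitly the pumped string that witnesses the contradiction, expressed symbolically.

Assume L is regular. Let p be the pumping length given by the pumping lemma.
Choose w = a^p b^p ∈ L with |w| = 2p ≥ p.
By the pumping lemma, w = xyz with |xy| ≤ p and |y| ≥ 1.
Since the first p symbols of w are all a's and |xy| ≤ p, y lies entirely in the leading a-block: y = a^k for some k with 1 ≤ k ≤ p.
Pump with i = 2: xy^2z = a^{p+k} b^p has p+k occurrences of a but only p of b. Since k ≥ 1 the counts differ, so xy^2z ∉ L.
This is a contradiction; hence L is not regular.

a^{p+k} b^p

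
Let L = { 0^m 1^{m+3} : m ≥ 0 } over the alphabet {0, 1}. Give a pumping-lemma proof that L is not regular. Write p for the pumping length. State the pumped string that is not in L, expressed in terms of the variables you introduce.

Assume L is regular. Let p be the pumping length given by the pumping lemma.
Take w = 0^p 1^{p+3}. Then w ∈ L and |w| = 2p+3 ≥ p.
Write w = xyz as guaranteed by the lemma, with |xy| ≤ p and |y| ≥ 1.
The first p characters of w are 0's, so xy (and hence y) consists only of 0's. Write y = 0^k, 1 ≤ k ≤ p.
Pump with i = 2: xy^2z = 0^{p+k} 1^{p+3}. For this to lie in L we would need p+3 = (p+k)+3, which forces k = 0. But k ≥ 1, so xy^2z ∉ L.
Contradiction. Therefore L is not regular.

0^{p+k} 1^{p+3}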